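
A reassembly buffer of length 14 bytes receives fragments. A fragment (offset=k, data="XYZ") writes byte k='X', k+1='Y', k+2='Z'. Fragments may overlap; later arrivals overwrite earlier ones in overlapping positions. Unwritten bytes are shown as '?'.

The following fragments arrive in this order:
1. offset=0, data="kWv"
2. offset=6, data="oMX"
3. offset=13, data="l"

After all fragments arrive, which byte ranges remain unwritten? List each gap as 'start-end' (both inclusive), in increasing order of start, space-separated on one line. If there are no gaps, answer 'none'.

Fragment 1: offset=0 len=3
Fragment 2: offset=6 len=3
Fragment 3: offset=13 len=1
Gaps: 3-5 9-12

Answer: 3-5 9-12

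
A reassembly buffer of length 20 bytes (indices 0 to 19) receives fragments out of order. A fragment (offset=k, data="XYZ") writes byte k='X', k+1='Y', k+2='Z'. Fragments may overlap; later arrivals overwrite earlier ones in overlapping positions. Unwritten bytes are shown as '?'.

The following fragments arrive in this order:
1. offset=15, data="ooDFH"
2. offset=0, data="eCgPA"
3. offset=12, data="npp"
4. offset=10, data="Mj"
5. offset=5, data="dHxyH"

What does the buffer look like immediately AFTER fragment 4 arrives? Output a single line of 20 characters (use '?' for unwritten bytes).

Fragment 1: offset=15 data="ooDFH" -> buffer=???????????????ooDFH
Fragment 2: offset=0 data="eCgPA" -> buffer=eCgPA??????????ooDFH
Fragment 3: offset=12 data="npp" -> buffer=eCgPA???????nppooDFH
Fragment 4: offset=10 data="Mj" -> buffer=eCgPA?????MjnppooDFH

Answer: eCgPA?????MjnppooDFH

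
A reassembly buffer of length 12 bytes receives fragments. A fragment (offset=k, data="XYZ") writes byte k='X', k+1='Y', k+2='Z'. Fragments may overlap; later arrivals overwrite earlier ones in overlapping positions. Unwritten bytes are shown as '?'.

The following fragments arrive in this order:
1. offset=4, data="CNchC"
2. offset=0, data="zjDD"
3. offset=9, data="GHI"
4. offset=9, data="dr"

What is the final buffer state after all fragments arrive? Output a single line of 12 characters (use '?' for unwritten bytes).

Fragment 1: offset=4 data="CNchC" -> buffer=????CNchC???
Fragment 2: offset=0 data="zjDD" -> buffer=zjDDCNchC???
Fragment 3: offset=9 data="GHI" -> buffer=zjDDCNchCGHI
Fragment 4: offset=9 data="dr" -> buffer=zjDDCNchCdrI

Answer: zjDDCNchCdrI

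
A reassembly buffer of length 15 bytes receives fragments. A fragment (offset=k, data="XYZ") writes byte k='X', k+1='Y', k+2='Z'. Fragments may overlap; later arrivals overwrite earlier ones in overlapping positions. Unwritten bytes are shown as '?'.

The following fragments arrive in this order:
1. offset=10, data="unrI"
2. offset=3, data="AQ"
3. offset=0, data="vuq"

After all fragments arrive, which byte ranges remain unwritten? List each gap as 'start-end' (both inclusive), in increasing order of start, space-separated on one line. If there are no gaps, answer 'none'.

Fragment 1: offset=10 len=4
Fragment 2: offset=3 len=2
Fragment 3: offset=0 len=3
Gaps: 5-9 14-14

Answer: 5-9 14-14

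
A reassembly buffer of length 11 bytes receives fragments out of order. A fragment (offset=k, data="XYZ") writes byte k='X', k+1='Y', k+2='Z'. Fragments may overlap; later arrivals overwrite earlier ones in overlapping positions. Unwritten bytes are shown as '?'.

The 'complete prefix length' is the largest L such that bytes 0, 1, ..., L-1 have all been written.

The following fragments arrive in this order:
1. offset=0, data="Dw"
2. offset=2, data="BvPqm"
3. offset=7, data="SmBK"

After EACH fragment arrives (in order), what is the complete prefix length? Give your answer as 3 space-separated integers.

Fragment 1: offset=0 data="Dw" -> buffer=Dw????????? -> prefix_len=2
Fragment 2: offset=2 data="BvPqm" -> buffer=DwBvPqm???? -> prefix_len=7
Fragment 3: offset=7 data="SmBK" -> buffer=DwBvPqmSmBK -> prefix_len=11

Answer: 2 7 11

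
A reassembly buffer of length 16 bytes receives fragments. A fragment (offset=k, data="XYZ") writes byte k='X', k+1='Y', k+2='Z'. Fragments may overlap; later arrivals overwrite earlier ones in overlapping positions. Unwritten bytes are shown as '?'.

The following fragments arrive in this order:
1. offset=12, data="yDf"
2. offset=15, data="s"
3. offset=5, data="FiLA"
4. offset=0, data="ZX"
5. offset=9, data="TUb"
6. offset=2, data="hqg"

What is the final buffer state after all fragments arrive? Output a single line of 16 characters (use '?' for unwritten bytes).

Answer: ZXhqgFiLATUbyDfs

Derivation:
Fragment 1: offset=12 data="yDf" -> buffer=????????????yDf?
Fragment 2: offset=15 data="s" -> buffer=????????????yDfs
Fragment 3: offset=5 data="FiLA" -> buffer=?????FiLA???yDfs
Fragment 4: offset=0 data="ZX" -> buffer=ZX???FiLA???yDfs
Fragment 5: offset=9 data="TUb" -> buffer=ZX???FiLATUbyDfs
Fragment 6: offset=2 data="hqg" -> buffer=ZXhqgFiLATUbyDfs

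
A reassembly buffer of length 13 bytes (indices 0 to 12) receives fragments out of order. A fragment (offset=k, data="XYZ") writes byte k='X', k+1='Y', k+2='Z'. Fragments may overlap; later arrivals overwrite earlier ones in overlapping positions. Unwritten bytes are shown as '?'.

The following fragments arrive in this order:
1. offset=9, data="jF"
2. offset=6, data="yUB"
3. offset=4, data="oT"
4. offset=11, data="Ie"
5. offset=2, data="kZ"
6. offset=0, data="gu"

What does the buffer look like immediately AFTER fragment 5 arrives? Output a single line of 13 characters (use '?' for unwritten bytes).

Answer: ??kZoTyUBjFIe

Derivation:
Fragment 1: offset=9 data="jF" -> buffer=?????????jF??
Fragment 2: offset=6 data="yUB" -> buffer=??????yUBjF??
Fragment 3: offset=4 data="oT" -> buffer=????oTyUBjF??
Fragment 4: offset=11 data="Ie" -> buffer=????oTyUBjFIe
Fragment 5: offset=2 data="kZ" -> buffer=??kZoTyUBjFIe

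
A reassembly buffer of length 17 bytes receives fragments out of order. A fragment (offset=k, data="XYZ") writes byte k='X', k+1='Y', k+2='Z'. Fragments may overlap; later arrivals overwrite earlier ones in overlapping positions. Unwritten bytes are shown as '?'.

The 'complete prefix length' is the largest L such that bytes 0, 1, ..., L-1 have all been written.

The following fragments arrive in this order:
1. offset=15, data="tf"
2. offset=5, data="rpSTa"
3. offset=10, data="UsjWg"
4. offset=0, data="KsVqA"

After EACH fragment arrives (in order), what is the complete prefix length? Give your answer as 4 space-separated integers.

Answer: 0 0 0 17

Derivation:
Fragment 1: offset=15 data="tf" -> buffer=???????????????tf -> prefix_len=0
Fragment 2: offset=5 data="rpSTa" -> buffer=?????rpSTa?????tf -> prefix_len=0
Fragment 3: offset=10 data="UsjWg" -> buffer=?????rpSTaUsjWgtf -> prefix_len=0
Fragment 4: offset=0 data="KsVqA" -> buffer=KsVqArpSTaUsjWgtf -> prefix_len=17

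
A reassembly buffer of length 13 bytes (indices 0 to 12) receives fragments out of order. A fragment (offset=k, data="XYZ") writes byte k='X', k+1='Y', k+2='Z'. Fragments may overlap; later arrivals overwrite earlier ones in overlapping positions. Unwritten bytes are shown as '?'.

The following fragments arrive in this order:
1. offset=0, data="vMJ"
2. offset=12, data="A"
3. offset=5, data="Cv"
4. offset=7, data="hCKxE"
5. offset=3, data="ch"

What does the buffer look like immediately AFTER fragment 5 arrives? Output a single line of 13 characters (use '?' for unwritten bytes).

Fragment 1: offset=0 data="vMJ" -> buffer=vMJ??????????
Fragment 2: offset=12 data="A" -> buffer=vMJ?????????A
Fragment 3: offset=5 data="Cv" -> buffer=vMJ??Cv?????A
Fragment 4: offset=7 data="hCKxE" -> buffer=vMJ??CvhCKxEA
Fragment 5: offset=3 data="ch" -> buffer=vMJchCvhCKxEA

Answer: vMJchCvhCKxEA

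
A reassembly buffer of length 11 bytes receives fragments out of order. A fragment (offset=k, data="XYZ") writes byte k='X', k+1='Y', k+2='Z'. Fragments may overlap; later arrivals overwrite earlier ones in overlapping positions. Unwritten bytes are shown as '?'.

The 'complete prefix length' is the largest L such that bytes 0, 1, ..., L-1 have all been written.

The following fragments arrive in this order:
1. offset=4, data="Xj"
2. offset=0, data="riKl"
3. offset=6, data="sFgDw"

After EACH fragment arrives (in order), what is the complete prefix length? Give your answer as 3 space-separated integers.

Answer: 0 6 11

Derivation:
Fragment 1: offset=4 data="Xj" -> buffer=????Xj????? -> prefix_len=0
Fragment 2: offset=0 data="riKl" -> buffer=riKlXj????? -> prefix_len=6
Fragment 3: offset=6 data="sFgDw" -> buffer=riKlXjsFgDw -> prefix_len=11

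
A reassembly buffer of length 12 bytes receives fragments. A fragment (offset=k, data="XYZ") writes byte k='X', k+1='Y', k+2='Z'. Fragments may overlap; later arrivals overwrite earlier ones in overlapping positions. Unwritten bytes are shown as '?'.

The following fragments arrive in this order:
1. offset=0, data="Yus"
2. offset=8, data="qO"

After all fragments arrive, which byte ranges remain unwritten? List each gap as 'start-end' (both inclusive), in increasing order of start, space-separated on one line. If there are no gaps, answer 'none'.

Answer: 3-7 10-11

Derivation:
Fragment 1: offset=0 len=3
Fragment 2: offset=8 len=2
Gaps: 3-7 10-11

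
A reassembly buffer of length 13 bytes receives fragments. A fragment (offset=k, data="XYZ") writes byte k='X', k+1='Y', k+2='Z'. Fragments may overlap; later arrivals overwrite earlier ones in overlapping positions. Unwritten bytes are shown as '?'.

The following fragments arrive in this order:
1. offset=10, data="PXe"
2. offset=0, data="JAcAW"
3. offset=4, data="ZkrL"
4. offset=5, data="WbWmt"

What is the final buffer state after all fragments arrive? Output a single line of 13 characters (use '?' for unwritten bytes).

Fragment 1: offset=10 data="PXe" -> buffer=??????????PXe
Fragment 2: offset=0 data="JAcAW" -> buffer=JAcAW?????PXe
Fragment 3: offset=4 data="ZkrL" -> buffer=JAcAZkrL??PXe
Fragment 4: offset=5 data="WbWmt" -> buffer=JAcAZWbWmtPXe

Answer: JAcAZWbWmtPXe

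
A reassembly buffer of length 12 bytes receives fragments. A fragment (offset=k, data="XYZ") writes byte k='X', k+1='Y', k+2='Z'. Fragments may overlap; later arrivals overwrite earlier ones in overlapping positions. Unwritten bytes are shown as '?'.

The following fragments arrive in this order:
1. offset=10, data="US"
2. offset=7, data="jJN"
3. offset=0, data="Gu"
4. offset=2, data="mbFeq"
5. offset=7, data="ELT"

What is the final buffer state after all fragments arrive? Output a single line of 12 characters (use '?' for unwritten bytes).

Fragment 1: offset=10 data="US" -> buffer=??????????US
Fragment 2: offset=7 data="jJN" -> buffer=???????jJNUS
Fragment 3: offset=0 data="Gu" -> buffer=Gu?????jJNUS
Fragment 4: offset=2 data="mbFeq" -> buffer=GumbFeqjJNUS
Fragment 5: offset=7 data="ELT" -> buffer=GumbFeqELTUS

Answer: GumbFeqELTUS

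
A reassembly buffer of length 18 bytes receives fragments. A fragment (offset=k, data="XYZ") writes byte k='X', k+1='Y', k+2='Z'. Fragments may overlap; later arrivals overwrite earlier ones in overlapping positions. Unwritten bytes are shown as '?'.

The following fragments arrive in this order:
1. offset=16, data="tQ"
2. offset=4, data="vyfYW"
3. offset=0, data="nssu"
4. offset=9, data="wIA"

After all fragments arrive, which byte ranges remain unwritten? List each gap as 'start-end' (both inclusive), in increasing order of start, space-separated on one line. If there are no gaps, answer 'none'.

Fragment 1: offset=16 len=2
Fragment 2: offset=4 len=5
Fragment 3: offset=0 len=4
Fragment 4: offset=9 len=3
Gaps: 12-15

Answer: 12-15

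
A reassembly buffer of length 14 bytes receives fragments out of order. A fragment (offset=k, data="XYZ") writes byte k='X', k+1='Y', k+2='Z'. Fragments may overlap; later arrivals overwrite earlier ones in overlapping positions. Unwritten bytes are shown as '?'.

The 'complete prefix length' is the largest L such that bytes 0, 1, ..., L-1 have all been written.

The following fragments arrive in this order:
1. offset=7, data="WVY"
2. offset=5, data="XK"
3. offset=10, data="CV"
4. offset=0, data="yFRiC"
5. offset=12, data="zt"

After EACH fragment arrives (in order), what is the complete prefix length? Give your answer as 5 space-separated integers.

Fragment 1: offset=7 data="WVY" -> buffer=???????WVY???? -> prefix_len=0
Fragment 2: offset=5 data="XK" -> buffer=?????XKWVY???? -> prefix_len=0
Fragment 3: offset=10 data="CV" -> buffer=?????XKWVYCV?? -> prefix_len=0
Fragment 4: offset=0 data="yFRiC" -> buffer=yFRiCXKWVYCV?? -> prefix_len=12
Fragment 5: offset=12 data="zt" -> buffer=yFRiCXKWVYCVzt -> prefix_len=14

Answer: 0 0 0 12 14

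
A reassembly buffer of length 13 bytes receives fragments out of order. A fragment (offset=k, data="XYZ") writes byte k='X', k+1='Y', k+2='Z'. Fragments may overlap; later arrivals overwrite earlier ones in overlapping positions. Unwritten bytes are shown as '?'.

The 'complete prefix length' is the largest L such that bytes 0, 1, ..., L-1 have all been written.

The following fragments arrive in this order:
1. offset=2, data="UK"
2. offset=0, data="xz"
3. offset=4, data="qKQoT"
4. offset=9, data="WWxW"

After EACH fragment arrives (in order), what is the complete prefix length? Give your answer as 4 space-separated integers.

Fragment 1: offset=2 data="UK" -> buffer=??UK????????? -> prefix_len=0
Fragment 2: offset=0 data="xz" -> buffer=xzUK????????? -> prefix_len=4
Fragment 3: offset=4 data="qKQoT" -> buffer=xzUKqKQoT???? -> prefix_len=9
Fragment 4: offset=9 data="WWxW" -> buffer=xzUKqKQoTWWxW -> prefix_len=13

Answer: 0 4 9 13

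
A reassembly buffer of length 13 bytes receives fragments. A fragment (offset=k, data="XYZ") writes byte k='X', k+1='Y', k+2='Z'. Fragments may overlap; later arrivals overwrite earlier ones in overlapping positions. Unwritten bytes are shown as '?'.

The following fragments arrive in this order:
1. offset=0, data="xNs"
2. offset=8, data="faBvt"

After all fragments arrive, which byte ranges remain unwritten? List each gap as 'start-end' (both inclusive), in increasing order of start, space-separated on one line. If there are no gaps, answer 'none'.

Answer: 3-7

Derivation:
Fragment 1: offset=0 len=3
Fragment 2: offset=8 len=5
Gaps: 3-7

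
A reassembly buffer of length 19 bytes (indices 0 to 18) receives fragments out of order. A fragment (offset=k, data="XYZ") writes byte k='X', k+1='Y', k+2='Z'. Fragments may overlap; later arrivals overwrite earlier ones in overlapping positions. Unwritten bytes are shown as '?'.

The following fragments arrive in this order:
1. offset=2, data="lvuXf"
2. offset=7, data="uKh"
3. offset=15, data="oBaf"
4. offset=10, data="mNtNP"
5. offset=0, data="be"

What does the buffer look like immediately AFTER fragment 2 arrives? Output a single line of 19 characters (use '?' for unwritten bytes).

Answer: ??lvuXfuKh?????????

Derivation:
Fragment 1: offset=2 data="lvuXf" -> buffer=??lvuXf????????????
Fragment 2: offset=7 data="uKh" -> buffer=??lvuXfuKh?????????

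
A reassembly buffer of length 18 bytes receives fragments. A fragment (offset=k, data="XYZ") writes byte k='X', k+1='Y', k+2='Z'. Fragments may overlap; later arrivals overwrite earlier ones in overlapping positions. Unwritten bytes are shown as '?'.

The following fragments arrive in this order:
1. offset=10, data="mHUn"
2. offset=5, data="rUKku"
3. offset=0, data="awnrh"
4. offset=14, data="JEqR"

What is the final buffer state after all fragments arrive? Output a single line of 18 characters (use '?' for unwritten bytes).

Fragment 1: offset=10 data="mHUn" -> buffer=??????????mHUn????
Fragment 2: offset=5 data="rUKku" -> buffer=?????rUKkumHUn????
Fragment 3: offset=0 data="awnrh" -> buffer=awnrhrUKkumHUn????
Fragment 4: offset=14 data="JEqR" -> buffer=awnrhrUKkumHUnJEqR

Answer: awnrhrUKkumHUnJEqR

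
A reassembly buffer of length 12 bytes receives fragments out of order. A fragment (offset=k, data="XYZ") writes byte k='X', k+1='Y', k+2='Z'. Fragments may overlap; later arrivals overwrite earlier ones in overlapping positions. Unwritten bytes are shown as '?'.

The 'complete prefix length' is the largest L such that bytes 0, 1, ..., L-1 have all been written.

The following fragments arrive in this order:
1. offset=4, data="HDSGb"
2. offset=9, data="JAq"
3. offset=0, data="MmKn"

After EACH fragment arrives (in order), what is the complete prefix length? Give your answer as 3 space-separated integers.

Answer: 0 0 12

Derivation:
Fragment 1: offset=4 data="HDSGb" -> buffer=????HDSGb??? -> prefix_len=0
Fragment 2: offset=9 data="JAq" -> buffer=????HDSGbJAq -> prefix_len=0
Fragment 3: offset=0 data="MmKn" -> buffer=MmKnHDSGbJAq -> prefix_len=12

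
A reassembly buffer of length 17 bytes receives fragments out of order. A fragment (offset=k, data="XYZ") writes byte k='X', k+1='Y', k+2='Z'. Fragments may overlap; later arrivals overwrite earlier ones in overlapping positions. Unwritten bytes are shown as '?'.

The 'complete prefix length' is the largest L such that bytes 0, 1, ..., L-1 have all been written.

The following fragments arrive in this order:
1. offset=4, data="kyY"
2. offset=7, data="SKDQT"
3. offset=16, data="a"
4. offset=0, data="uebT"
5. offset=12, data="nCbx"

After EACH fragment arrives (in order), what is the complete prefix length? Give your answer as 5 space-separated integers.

Fragment 1: offset=4 data="kyY" -> buffer=????kyY?????????? -> prefix_len=0
Fragment 2: offset=7 data="SKDQT" -> buffer=????kyYSKDQT????? -> prefix_len=0
Fragment 3: offset=16 data="a" -> buffer=????kyYSKDQT????a -> prefix_len=0
Fragment 4: offset=0 data="uebT" -> buffer=uebTkyYSKDQT????a -> prefix_len=12
Fragment 5: offset=12 data="nCbx" -> buffer=uebTkyYSKDQTnCbxa -> prefix_len=17

Answer: 0 0 0 12 17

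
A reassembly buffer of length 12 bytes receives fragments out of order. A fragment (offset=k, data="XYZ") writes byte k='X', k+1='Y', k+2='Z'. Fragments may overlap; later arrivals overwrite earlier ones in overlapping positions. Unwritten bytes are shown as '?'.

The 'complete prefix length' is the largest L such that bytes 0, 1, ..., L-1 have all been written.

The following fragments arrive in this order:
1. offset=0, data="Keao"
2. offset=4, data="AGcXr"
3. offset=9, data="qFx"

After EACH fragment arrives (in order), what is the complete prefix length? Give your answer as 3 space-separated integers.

Fragment 1: offset=0 data="Keao" -> buffer=Keao???????? -> prefix_len=4
Fragment 2: offset=4 data="AGcXr" -> buffer=KeaoAGcXr??? -> prefix_len=9
Fragment 3: offset=9 data="qFx" -> buffer=KeaoAGcXrqFx -> prefix_len=12

Answer: 4 9 12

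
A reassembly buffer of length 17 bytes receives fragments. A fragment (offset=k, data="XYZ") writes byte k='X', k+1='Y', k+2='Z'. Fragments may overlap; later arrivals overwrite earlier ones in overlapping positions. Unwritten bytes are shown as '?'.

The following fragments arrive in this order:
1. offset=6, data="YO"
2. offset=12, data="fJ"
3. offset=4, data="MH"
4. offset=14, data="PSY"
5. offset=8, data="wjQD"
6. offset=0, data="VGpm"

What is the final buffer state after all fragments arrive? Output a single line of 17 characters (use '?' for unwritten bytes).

Fragment 1: offset=6 data="YO" -> buffer=??????YO?????????
Fragment 2: offset=12 data="fJ" -> buffer=??????YO????fJ???
Fragment 3: offset=4 data="MH" -> buffer=????MHYO????fJ???
Fragment 4: offset=14 data="PSY" -> buffer=????MHYO????fJPSY
Fragment 5: offset=8 data="wjQD" -> buffer=????MHYOwjQDfJPSY
Fragment 6: offset=0 data="VGpm" -> buffer=VGpmMHYOwjQDfJPSY

Answer: VGpmMHYOwjQDfJPSY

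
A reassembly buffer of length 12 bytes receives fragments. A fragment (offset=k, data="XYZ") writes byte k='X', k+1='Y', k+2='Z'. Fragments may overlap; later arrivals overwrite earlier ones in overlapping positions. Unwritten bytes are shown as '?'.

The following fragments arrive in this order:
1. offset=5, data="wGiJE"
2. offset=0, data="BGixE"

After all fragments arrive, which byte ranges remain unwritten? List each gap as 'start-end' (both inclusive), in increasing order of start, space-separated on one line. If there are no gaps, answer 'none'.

Answer: 10-11

Derivation:
Fragment 1: offset=5 len=5
Fragment 2: offset=0 len=5
Gaps: 10-11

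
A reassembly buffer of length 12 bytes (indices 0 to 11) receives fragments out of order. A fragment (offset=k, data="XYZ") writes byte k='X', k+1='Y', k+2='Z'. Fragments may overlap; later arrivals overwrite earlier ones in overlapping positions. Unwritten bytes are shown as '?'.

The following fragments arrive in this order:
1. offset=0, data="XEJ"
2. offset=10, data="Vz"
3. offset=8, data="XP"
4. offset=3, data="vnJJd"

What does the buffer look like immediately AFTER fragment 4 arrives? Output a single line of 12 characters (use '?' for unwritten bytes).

Answer: XEJvnJJdXPVz

Derivation:
Fragment 1: offset=0 data="XEJ" -> buffer=XEJ?????????
Fragment 2: offset=10 data="Vz" -> buffer=XEJ???????Vz
Fragment 3: offset=8 data="XP" -> buffer=XEJ?????XPVz
Fragment 4: offset=3 data="vnJJd" -> buffer=XEJvnJJdXPVz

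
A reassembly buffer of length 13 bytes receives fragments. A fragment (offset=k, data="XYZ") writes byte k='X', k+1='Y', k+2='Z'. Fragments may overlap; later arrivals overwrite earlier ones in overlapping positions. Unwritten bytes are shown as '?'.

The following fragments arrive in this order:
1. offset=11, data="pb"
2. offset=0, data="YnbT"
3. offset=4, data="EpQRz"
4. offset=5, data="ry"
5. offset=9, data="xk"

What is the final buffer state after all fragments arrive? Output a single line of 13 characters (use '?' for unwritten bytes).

Answer: YnbTEryRzxkpb

Derivation:
Fragment 1: offset=11 data="pb" -> buffer=???????????pb
Fragment 2: offset=0 data="YnbT" -> buffer=YnbT???????pb
Fragment 3: offset=4 data="EpQRz" -> buffer=YnbTEpQRz??pb
Fragment 4: offset=5 data="ry" -> buffer=YnbTEryRz??pb
Fragment 5: offset=9 data="xk" -> buffer=YnbTEryRzxkpb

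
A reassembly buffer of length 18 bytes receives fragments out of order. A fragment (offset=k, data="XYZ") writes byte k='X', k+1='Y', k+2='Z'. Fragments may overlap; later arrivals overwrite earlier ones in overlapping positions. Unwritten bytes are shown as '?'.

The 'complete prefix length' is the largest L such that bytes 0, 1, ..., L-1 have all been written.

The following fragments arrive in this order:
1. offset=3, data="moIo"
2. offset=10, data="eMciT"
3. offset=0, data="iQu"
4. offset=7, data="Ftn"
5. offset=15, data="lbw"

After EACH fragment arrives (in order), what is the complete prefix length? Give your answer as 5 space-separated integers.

Answer: 0 0 7 15 18

Derivation:
Fragment 1: offset=3 data="moIo" -> buffer=???moIo??????????? -> prefix_len=0
Fragment 2: offset=10 data="eMciT" -> buffer=???moIo???eMciT??? -> prefix_len=0
Fragment 3: offset=0 data="iQu" -> buffer=iQumoIo???eMciT??? -> prefix_len=7
Fragment 4: offset=7 data="Ftn" -> buffer=iQumoIoFtneMciT??? -> prefix_len=15
Fragment 5: offset=15 data="lbw" -> buffer=iQumoIoFtneMciTlbw -> prefix_len=18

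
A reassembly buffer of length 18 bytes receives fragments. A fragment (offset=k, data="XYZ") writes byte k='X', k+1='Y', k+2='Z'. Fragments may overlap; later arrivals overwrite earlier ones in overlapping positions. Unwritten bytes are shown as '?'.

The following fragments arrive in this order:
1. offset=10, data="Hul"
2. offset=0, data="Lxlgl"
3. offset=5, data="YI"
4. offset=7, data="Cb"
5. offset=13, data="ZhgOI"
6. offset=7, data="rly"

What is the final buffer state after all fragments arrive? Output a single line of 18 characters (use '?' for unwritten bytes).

Fragment 1: offset=10 data="Hul" -> buffer=??????????Hul?????
Fragment 2: offset=0 data="Lxlgl" -> buffer=Lxlgl?????Hul?????
Fragment 3: offset=5 data="YI" -> buffer=LxlglYI???Hul?????
Fragment 4: offset=7 data="Cb" -> buffer=LxlglYICb?Hul?????
Fragment 5: offset=13 data="ZhgOI" -> buffer=LxlglYICb?HulZhgOI
Fragment 6: offset=7 data="rly" -> buffer=LxlglYIrlyHulZhgOI

Answer: LxlglYIrlyHulZhgOI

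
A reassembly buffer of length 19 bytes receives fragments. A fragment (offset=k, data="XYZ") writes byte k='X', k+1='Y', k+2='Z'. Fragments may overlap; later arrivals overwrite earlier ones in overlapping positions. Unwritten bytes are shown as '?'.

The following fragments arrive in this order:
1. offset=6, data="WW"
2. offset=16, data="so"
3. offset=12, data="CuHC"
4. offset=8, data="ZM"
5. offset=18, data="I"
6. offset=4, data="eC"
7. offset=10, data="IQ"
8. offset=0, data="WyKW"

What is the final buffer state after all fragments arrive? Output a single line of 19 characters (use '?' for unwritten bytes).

Answer: WyKWeCWWZMIQCuHCsoI

Derivation:
Fragment 1: offset=6 data="WW" -> buffer=??????WW???????????
Fragment 2: offset=16 data="so" -> buffer=??????WW????????so?
Fragment 3: offset=12 data="CuHC" -> buffer=??????WW????CuHCso?
Fragment 4: offset=8 data="ZM" -> buffer=??????WWZM??CuHCso?
Fragment 5: offset=18 data="I" -> buffer=??????WWZM??CuHCsoI
Fragment 6: offset=4 data="eC" -> buffer=????eCWWZM??CuHCsoI
Fragment 7: offset=10 data="IQ" -> buffer=????eCWWZMIQCuHCsoI
Fragment 8: offset=0 data="WyKW" -> buffer=WyKWeCWWZMIQCuHCsoI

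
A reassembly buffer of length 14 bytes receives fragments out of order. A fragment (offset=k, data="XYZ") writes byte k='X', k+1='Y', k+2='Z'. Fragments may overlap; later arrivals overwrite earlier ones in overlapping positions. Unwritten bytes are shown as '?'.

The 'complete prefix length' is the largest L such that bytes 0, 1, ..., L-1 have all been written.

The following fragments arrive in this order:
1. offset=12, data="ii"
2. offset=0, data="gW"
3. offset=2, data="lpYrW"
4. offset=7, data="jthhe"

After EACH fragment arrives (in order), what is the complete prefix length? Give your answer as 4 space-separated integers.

Answer: 0 2 7 14

Derivation:
Fragment 1: offset=12 data="ii" -> buffer=????????????ii -> prefix_len=0
Fragment 2: offset=0 data="gW" -> buffer=gW??????????ii -> prefix_len=2
Fragment 3: offset=2 data="lpYrW" -> buffer=gWlpYrW?????ii -> prefix_len=7
Fragment 4: offset=7 data="jthhe" -> buffer=gWlpYrWjthheii -> prefix_len=14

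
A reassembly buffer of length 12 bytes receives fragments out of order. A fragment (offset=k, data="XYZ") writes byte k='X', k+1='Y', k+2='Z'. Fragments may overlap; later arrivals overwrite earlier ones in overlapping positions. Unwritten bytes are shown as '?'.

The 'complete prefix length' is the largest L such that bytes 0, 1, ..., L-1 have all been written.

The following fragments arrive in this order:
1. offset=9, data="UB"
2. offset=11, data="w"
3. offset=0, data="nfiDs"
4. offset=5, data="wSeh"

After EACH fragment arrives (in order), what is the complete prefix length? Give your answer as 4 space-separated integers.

Answer: 0 0 5 12

Derivation:
Fragment 1: offset=9 data="UB" -> buffer=?????????UB? -> prefix_len=0
Fragment 2: offset=11 data="w" -> buffer=?????????UBw -> prefix_len=0
Fragment 3: offset=0 data="nfiDs" -> buffer=nfiDs????UBw -> prefix_len=5
Fragment 4: offset=5 data="wSeh" -> buffer=nfiDswSehUBw -> prefix_len=12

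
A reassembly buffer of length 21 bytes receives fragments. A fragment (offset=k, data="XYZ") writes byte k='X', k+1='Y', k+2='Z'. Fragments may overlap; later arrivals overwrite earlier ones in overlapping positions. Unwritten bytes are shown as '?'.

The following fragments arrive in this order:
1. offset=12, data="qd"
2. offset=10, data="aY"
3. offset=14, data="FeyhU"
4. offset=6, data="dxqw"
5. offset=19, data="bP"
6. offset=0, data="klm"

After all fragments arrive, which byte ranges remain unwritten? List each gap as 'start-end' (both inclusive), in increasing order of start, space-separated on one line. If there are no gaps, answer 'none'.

Fragment 1: offset=12 len=2
Fragment 2: offset=10 len=2
Fragment 3: offset=14 len=5
Fragment 4: offset=6 len=4
Fragment 5: offset=19 len=2
Fragment 6: offset=0 len=3
Gaps: 3-5

Answer: 3-5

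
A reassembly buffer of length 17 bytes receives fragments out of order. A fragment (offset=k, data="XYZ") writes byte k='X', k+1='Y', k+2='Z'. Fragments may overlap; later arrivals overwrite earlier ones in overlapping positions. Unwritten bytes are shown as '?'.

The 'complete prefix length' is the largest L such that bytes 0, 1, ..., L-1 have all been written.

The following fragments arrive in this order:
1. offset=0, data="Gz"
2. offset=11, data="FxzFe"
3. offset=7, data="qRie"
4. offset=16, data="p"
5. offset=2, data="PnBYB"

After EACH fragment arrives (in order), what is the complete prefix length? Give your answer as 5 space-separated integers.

Answer: 2 2 2 2 17

Derivation:
Fragment 1: offset=0 data="Gz" -> buffer=Gz??????????????? -> prefix_len=2
Fragment 2: offset=11 data="FxzFe" -> buffer=Gz?????????FxzFe? -> prefix_len=2
Fragment 3: offset=7 data="qRie" -> buffer=Gz?????qRieFxzFe? -> prefix_len=2
Fragment 4: offset=16 data="p" -> buffer=Gz?????qRieFxzFep -> prefix_len=2
Fragment 5: offset=2 data="PnBYB" -> buffer=GzPnBYBqRieFxzFep -> prefix_len=17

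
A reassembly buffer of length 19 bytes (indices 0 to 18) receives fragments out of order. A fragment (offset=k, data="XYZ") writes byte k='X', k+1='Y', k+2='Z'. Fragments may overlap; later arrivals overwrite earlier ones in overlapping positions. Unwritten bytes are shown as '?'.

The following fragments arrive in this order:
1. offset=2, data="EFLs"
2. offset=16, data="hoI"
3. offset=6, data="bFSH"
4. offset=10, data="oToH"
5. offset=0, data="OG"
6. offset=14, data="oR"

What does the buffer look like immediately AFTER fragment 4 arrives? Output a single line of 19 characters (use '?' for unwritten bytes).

Answer: ??EFLsbFSHoToH??hoI

Derivation:
Fragment 1: offset=2 data="EFLs" -> buffer=??EFLs?????????????
Fragment 2: offset=16 data="hoI" -> buffer=??EFLs??????????hoI
Fragment 3: offset=6 data="bFSH" -> buffer=??EFLsbFSH??????hoI
Fragment 4: offset=10 data="oToH" -> buffer=??EFLsbFSHoToH??hoI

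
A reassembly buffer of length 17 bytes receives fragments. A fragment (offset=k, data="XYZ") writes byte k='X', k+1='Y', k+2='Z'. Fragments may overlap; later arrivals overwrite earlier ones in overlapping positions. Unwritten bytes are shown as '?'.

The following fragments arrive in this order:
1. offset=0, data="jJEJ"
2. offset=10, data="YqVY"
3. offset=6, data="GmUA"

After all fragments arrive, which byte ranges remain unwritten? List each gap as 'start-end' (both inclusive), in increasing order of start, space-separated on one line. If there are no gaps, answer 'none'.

Answer: 4-5 14-16

Derivation:
Fragment 1: offset=0 len=4
Fragment 2: offset=10 len=4
Fragment 3: offset=6 len=4
Gaps: 4-5 14-16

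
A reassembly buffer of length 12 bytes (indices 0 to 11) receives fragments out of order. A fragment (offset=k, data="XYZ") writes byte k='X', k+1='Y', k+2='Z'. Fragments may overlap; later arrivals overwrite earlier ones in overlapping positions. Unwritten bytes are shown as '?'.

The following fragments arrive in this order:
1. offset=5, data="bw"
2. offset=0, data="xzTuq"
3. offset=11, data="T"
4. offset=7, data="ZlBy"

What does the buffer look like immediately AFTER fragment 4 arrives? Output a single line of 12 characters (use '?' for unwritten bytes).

Fragment 1: offset=5 data="bw" -> buffer=?????bw?????
Fragment 2: offset=0 data="xzTuq" -> buffer=xzTuqbw?????
Fragment 3: offset=11 data="T" -> buffer=xzTuqbw????T
Fragment 4: offset=7 data="ZlBy" -> buffer=xzTuqbwZlByT

Answer: xzTuqbwZlByT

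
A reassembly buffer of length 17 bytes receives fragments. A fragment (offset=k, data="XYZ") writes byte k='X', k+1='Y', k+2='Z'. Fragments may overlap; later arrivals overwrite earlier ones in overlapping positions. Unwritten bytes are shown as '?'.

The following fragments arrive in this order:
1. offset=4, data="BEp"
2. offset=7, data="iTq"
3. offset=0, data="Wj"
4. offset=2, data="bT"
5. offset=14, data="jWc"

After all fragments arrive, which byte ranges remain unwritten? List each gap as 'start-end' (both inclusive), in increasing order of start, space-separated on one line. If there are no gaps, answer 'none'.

Answer: 10-13

Derivation:
Fragment 1: offset=4 len=3
Fragment 2: offset=7 len=3
Fragment 3: offset=0 len=2
Fragment 4: offset=2 len=2
Fragment 5: offset=14 len=3
Gaps: 10-13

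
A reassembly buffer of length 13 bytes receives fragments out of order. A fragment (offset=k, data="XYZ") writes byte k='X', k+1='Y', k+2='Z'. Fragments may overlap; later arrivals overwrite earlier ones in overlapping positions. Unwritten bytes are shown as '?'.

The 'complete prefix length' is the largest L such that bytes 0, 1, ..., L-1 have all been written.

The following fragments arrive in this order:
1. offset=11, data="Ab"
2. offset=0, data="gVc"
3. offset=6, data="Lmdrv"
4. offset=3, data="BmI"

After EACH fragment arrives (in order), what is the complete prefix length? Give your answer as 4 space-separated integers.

Fragment 1: offset=11 data="Ab" -> buffer=???????????Ab -> prefix_len=0
Fragment 2: offset=0 data="gVc" -> buffer=gVc????????Ab -> prefix_len=3
Fragment 3: offset=6 data="Lmdrv" -> buffer=gVc???LmdrvAb -> prefix_len=3
Fragment 4: offset=3 data="BmI" -> buffer=gVcBmILmdrvAb -> prefix_len=13

Answer: 0 3 3 13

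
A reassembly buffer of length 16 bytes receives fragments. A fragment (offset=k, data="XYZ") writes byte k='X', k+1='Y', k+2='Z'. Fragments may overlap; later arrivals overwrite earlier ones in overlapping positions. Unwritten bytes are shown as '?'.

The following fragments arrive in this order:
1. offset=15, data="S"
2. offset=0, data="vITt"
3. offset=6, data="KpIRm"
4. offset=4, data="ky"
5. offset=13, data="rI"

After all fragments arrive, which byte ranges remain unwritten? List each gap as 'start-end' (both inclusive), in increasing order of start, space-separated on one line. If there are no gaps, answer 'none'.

Answer: 11-12

Derivation:
Fragment 1: offset=15 len=1
Fragment 2: offset=0 len=4
Fragment 3: offset=6 len=5
Fragment 4: offset=4 len=2
Fragment 5: offset=13 len=2
Gaps: 11-12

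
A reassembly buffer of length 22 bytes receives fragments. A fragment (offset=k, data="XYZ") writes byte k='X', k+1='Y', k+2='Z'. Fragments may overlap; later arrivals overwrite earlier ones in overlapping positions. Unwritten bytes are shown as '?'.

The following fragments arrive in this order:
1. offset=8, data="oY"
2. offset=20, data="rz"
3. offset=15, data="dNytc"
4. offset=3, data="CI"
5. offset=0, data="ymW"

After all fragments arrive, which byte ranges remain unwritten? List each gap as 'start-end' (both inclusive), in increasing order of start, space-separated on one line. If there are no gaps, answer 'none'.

Answer: 5-7 10-14

Derivation:
Fragment 1: offset=8 len=2
Fragment 2: offset=20 len=2
Fragment 3: offset=15 len=5
Fragment 4: offset=3 len=2
Fragment 5: offset=0 len=3
Gaps: 5-7 10-14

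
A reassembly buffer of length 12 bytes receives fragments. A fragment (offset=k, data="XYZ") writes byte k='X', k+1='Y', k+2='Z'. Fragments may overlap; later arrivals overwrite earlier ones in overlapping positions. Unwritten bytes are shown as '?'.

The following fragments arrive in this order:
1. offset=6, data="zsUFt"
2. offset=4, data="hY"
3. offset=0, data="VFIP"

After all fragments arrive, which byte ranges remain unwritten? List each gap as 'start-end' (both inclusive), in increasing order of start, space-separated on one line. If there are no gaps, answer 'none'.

Fragment 1: offset=6 len=5
Fragment 2: offset=4 len=2
Fragment 3: offset=0 len=4
Gaps: 11-11

Answer: 11-11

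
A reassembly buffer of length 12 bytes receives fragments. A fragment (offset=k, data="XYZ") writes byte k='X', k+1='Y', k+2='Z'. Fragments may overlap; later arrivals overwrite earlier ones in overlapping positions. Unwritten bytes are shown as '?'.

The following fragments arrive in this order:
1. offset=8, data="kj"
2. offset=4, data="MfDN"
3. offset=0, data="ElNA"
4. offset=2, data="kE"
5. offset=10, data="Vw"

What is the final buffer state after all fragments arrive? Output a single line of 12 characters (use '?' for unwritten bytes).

Fragment 1: offset=8 data="kj" -> buffer=????????kj??
Fragment 2: offset=4 data="MfDN" -> buffer=????MfDNkj??
Fragment 3: offset=0 data="ElNA" -> buffer=ElNAMfDNkj??
Fragment 4: offset=2 data="kE" -> buffer=ElkEMfDNkj??
Fragment 5: offset=10 data="Vw" -> buffer=ElkEMfDNkjVw

Answer: ElkEMfDNkjVw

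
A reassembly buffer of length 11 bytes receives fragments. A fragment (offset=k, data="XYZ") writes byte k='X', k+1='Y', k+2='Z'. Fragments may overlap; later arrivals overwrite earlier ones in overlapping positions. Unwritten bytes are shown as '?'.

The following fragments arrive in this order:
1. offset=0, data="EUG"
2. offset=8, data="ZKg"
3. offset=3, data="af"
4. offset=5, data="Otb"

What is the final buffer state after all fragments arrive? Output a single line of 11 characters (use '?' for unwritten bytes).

Fragment 1: offset=0 data="EUG" -> buffer=EUG????????
Fragment 2: offset=8 data="ZKg" -> buffer=EUG?????ZKg
Fragment 3: offset=3 data="af" -> buffer=EUGaf???ZKg
Fragment 4: offset=5 data="Otb" -> buffer=EUGafOtbZKg

Answer: EUGafOtbZKg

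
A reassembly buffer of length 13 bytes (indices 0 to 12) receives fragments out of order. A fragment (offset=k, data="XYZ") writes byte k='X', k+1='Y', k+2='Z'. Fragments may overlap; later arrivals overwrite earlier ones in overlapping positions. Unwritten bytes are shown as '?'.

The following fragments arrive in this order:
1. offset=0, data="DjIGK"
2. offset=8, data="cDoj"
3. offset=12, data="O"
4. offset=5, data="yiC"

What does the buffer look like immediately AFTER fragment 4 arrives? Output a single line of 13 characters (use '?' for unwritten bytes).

Answer: DjIGKyiCcDojO

Derivation:
Fragment 1: offset=0 data="DjIGK" -> buffer=DjIGK????????
Fragment 2: offset=8 data="cDoj" -> buffer=DjIGK???cDoj?
Fragment 3: offset=12 data="O" -> buffer=DjIGK???cDojO
Fragment 4: offset=5 data="yiC" -> buffer=DjIGKyiCcDojO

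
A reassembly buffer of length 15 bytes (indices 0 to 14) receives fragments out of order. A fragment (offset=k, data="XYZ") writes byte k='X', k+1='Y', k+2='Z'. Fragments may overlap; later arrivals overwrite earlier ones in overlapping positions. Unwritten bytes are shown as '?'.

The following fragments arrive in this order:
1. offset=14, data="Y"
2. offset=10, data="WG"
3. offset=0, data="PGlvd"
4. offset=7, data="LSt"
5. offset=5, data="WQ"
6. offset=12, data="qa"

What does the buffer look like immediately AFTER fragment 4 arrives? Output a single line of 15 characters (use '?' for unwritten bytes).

Answer: PGlvd??LStWG??Y

Derivation:
Fragment 1: offset=14 data="Y" -> buffer=??????????????Y
Fragment 2: offset=10 data="WG" -> buffer=??????????WG??Y
Fragment 3: offset=0 data="PGlvd" -> buffer=PGlvd?????WG??Y
Fragment 4: offset=7 data="LSt" -> buffer=PGlvd??LStWG??Y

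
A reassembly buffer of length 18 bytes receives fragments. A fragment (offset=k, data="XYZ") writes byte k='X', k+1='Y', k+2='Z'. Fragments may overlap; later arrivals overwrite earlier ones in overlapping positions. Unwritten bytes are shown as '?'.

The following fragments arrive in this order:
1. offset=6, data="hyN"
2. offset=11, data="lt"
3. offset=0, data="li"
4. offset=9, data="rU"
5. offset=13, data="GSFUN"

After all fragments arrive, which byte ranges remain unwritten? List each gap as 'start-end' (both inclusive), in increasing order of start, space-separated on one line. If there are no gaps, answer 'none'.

Fragment 1: offset=6 len=3
Fragment 2: offset=11 len=2
Fragment 3: offset=0 len=2
Fragment 4: offset=9 len=2
Fragment 5: offset=13 len=5
Gaps: 2-5

Answer: 2-5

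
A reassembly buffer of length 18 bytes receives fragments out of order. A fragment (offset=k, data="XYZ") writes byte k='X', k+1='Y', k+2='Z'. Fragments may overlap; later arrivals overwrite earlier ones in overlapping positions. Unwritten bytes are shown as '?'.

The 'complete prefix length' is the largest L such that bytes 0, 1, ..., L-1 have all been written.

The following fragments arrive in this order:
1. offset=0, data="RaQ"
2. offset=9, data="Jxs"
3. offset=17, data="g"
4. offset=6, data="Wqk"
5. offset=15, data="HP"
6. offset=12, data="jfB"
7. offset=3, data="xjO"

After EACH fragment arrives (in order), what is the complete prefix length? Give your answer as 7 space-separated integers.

Answer: 3 3 3 3 3 3 18

Derivation:
Fragment 1: offset=0 data="RaQ" -> buffer=RaQ??????????????? -> prefix_len=3
Fragment 2: offset=9 data="Jxs" -> buffer=RaQ??????Jxs?????? -> prefix_len=3
Fragment 3: offset=17 data="g" -> buffer=RaQ??????Jxs?????g -> prefix_len=3
Fragment 4: offset=6 data="Wqk" -> buffer=RaQ???WqkJxs?????g -> prefix_len=3
Fragment 5: offset=15 data="HP" -> buffer=RaQ???WqkJxs???HPg -> prefix_len=3
Fragment 6: offset=12 data="jfB" -> buffer=RaQ???WqkJxsjfBHPg -> prefix_len=3
Fragment 7: offset=3 data="xjO" -> buffer=RaQxjOWqkJxsjfBHPg -> prefix_len=18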